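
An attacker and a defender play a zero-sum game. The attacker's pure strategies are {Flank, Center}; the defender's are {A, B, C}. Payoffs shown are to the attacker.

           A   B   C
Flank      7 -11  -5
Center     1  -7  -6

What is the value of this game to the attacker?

Row minima: Flank → -11, Center → -7; maximin = -7.
Column maxima: A → 7, B → -7, C → -5; minimax = -7.
Since maximin = minimax = -7, there is a saddle point and the value is -7.

-7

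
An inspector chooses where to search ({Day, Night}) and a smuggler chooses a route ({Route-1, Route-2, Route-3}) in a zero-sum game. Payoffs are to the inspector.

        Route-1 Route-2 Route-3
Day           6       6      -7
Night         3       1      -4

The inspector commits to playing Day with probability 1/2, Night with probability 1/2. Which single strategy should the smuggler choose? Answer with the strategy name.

If the smuggler plays Route-1, the inspector's expected payoff is (1/2)·6 + (1/2)·3 = 9/2.
If the smuggler plays Route-2, the inspector's expected payoff is (1/2)·6 + (1/2)·1 = 7/2.
If the smuggler plays Route-3, the inspector's expected payoff is (1/2)·(-7) + (1/2)·(-4) = -11/2.
The smuggler minimizes the inspector's payoff; the smallest is -11/2, so the best response is Route-3.

Route-3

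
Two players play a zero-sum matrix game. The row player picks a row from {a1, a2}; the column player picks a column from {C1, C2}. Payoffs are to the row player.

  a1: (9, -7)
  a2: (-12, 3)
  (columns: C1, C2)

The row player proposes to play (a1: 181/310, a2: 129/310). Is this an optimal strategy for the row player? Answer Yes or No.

Against C1 this mix gives (181/310)·9 + (129/310)·(-12) = 81/310.
Against C2 this mix gives (181/310)·(-7) + (129/310)·3 = -88/31.
The column player will play C2, holding the row player to -88/31. Shifting weight toward the row that does better against C2 would raise this floor (the equalizing mix achieves -57/31 against both C2 and C1), so the proposed strategy is not optimal.

No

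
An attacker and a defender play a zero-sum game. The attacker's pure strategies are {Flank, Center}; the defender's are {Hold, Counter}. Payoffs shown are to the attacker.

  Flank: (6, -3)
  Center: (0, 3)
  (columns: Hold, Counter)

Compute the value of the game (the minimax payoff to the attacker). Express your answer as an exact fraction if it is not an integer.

3/2

Row minima: Flank → -3, Center → 0; maximin = 0.
Column maxima: Hold → 6, Counter → 3; minimax = 3.
0 ≠ 3, so there is no saddle point; optimal play is mixed.
Let the attacker play Flank with probability p. Expected payoff against Hold: 6p + 0(1−p) = 6p; against Counter: (-3)p + 3(1−p) = −6p + 3.
Setting these equal: 6p = −6p + 3 ⇒ 12p = 3 ⇒ p = 1/4, and the value is (6)·(1/4) = 3/2.
For the defender: with q = P(Hold), equating Flank's and Center's payoffs gives 9q − 3 = −3q + 3 ⇒ q = 1/2.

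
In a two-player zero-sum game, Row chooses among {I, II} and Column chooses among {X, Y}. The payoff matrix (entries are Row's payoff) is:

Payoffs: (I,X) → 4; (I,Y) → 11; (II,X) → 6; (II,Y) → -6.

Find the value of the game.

90/19

Row minima: I → 4, II → -6; maximin = 4.
Column maxima: X → 6, Y → 11; minimax = 6.
4 ≠ 6, so there is no saddle point; optimal play is mixed.
Let Row play I with probability p. Expected payoff against X: 4p + 6(1−p) = −2p + 6; against Y: 11p + (-6)(1−p) = 17p − 6.
Setting these equal: −2p + 6 = 17p − 6 ⇒ −19p = -12 ⇒ p = 12/19, and the value is (-2)·(12/19) + 6 = 90/19.
For Column: with q = P(X), equating I's and II's payoffs gives −7q + 11 = 12q − 6 ⇒ q = 17/19.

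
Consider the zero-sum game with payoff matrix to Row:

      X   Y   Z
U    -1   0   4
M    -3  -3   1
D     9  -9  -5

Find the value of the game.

-9/19

Row minima: U → -1, M → -3, D → -9; maximin = -1.
Column maxima: X → 9, Y → 0, Z → 4; minimax = 0.
-1 ≠ 0, so there is no saddle point; optimal play is mixed.
M is strictly dominated by U, so Row never plays it.
Z is strictly dominated by Y (it gives Row strictly more in every row), so Column never plays it.
On the remaining 2×2 (U, D vs X, Y):
Let Row play U with probability p. Expected payoff against X: (-1)p + 9(1−p) = −10p + 9; against Y: 0p + (-9)(1−p) = 9p − 9.
Setting these equal: −10p + 9 = 9p − 9 ⇒ −19p = -18 ⇒ p = 18/19, and the value is (-10)·(18/19) + 9 = -9/19.
For Column: with q = P(X), equating U's and D's payoffs gives −q = 18q − 9 ⇒ q = 9/19.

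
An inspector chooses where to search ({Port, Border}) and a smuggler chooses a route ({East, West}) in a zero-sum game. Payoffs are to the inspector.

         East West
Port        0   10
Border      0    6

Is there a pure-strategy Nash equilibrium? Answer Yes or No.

Yes

Row minima: Port → 0, Border → 0; maximin = 0.
Column maxima: East → 0, West → 10; minimax = 0.
maximin = minimax = 0, so a saddle point exists.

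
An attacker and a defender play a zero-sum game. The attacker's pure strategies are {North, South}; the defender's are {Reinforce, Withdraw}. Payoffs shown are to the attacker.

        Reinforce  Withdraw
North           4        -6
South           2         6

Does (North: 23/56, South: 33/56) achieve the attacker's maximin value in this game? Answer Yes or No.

No

Against Reinforce this mix gives (23/56)·4 + (33/56)·2 = 79/28.
Against Withdraw this mix gives (23/56)·(-6) + (33/56)·6 = 15/14.
The defender will play Withdraw, holding the attacker to 15/14. Shifting weight toward the row that does better against Withdraw would raise this floor (the equalizing mix achieves 18/7 against both Withdraw and Reinforce), so the proposed strategy is not optimal.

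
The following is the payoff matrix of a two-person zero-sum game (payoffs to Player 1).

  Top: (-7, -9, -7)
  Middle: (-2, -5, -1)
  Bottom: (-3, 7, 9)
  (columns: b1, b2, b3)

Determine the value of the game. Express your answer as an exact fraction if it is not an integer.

-29/13

Row minima: Top → -9, Middle → -5, Bottom → -3; maximin = -3.
Column maxima: b1 → -2, b2 → 7, b3 → 9; minimax = -2.
-3 ≠ -2, so there is no saddle point; optimal play is mixed.
Top is strictly dominated by Middle, so Player 1 never plays it.
With Top eliminated, b3 is strictly dominated by b1 (it gives Player 1 strictly more in every remaining row), so Player 2 never plays it.
On the remaining 2×2 (Middle, Bottom vs b1, b2):
Let Player 1 play Middle with probability p. Expected payoff against b1: (-2)p + (-3)(1−p) = p − 3; against b2: (-5)p + 7(1−p) = −12p + 7.
Setting these equal: p − 3 = −12p + 7 ⇒ 13p = 10 ⇒ p = 10/13, and the value is (1)·(10/13) − 3 = -29/13.
For Player 2: with q = P(b1), equating Middle's and Bottom's payoffs gives 3q − 5 = −10q + 7 ⇒ q = 12/13.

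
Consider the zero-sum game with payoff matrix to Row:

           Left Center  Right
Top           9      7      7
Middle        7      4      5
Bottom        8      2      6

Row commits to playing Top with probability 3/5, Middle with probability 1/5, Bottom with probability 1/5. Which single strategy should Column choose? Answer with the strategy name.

Center

If Column plays Left, Row's expected payoff is (3/5)·9 + (1/5)·7 + (1/5)·8 = 42/5.
If Column plays Center, Row's expected payoff is (3/5)·7 + (1/5)·4 + (1/5)·2 = 27/5.
If Column plays Right, Row's expected payoff is (3/5)·7 + (1/5)·5 + (1/5)·6 = 32/5.
Column minimizes Row's payoff; the smallest is 27/5, so the best response is Center.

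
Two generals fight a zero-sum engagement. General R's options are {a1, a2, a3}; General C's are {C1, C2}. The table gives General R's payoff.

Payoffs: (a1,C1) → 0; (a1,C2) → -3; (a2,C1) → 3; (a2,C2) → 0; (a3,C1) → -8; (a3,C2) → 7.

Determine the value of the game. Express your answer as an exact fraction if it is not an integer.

Row minima: a1 → -3, a2 → 0, a3 → -8; maximin = 0.
Column maxima: C1 → 3, C2 → 7; minimax = 3.
0 ≠ 3, so there is no saddle point; optimal play is mixed.
a1 is strictly dominated by a2, so General R never plays it.
On the remaining 2×2 (a2, a3 vs C1, C2):
Let General R play a2 with probability p. Expected payoff against C1: 3p + (-8)(1−p) = 11p − 8; against C2: 0p + 7(1−p) = −7p + 7.
Setting these equal: 11p − 8 = −7p + 7 ⇒ 18p = 15 ⇒ p = 5/6, and the value is (11)·(5/6) − 8 = 7/6.
For General C: with q = P(C1), equating a2's and a3's payoffs gives 3q = −15q + 7 ⇒ q = 7/18.

7/6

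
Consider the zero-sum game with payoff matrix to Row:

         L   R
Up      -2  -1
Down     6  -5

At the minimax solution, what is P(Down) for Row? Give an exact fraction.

1/12

Row minima: Up → -2, Down → -5; maximin = -2.
Column maxima: L → 6, R → -1; minimax = -1.
-2 ≠ -1, so there is no saddle point; optimal play is mixed.
Let Row play Up with probability p. Expected payoff against L: (-2)p + 6(1−p) = −8p + 6; against R: (-1)p + (-5)(1−p) = 4p − 5.
Setting these equal: −8p + 6 = 4p − 5 ⇒ −12p = -11 ⇒ p = 11/12, and the value is (-8)·(11/12) + 6 = -4/3.
For Column: with q = P(L), equating Up's and Down's payoffs gives −q − 1 = 11q − 5 ⇒ q = 1/3.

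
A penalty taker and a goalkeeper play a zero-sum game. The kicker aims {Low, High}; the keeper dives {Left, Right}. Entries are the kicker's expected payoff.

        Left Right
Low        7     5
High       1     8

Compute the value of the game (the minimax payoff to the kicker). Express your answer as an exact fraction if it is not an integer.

17/3

Row minima: Low → 5, High → 1; maximin = 5.
Column maxima: Left → 7, Right → 8; minimax = 7.
5 ≠ 7, so there is no saddle point; optimal play is mixed.
Let the kicker play Low with probability p. Expected payoff against Left: 7p + 1(1−p) = 6p + 1; against Right: 5p + 8(1−p) = −3p + 8.
Setting these equal: 6p + 1 = −3p + 8 ⇒ 9p = 7 ⇒ p = 7/9, and the value is (6)·(7/9) + 1 = 17/3.
For the keeper: with q = P(Left), equating Low's and High's payoffs gives 2q + 5 = −7q + 8 ⇒ q = 1/3.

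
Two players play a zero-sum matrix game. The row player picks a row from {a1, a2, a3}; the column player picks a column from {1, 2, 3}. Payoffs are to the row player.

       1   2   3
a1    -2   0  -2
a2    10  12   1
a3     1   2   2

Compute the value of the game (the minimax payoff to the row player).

19/10

Row minima: a1 → -2, a2 → 1, a3 → 1; maximin = 1.
Column maxima: 1 → 10, 2 → 12, 3 → 2; minimax = 2.
1 ≠ 2, so there is no saddle point; optimal play is mixed.
a1 is strictly dominated by a2, so the row player never plays it.
2 is strictly dominated by 1 (it gives the row player strictly more in every row), so the column player never plays it.
On the remaining 2×2 (a2, a3 vs 1, 3):
Let the row player play a2 with probability p. Expected payoff against 1: 10p + 1(1−p) = 9p + 1; against 3: 1p + 2(1−p) = −p + 2.
Setting these equal: 9p + 1 = −p + 2 ⇒ 10p = 1 ⇒ p = 1/10, and the value is (9)·(1/10) + 1 = 19/10.
For the column player: with q = P(1), equating a2's and a3's payoffs gives 9q + 1 = −q + 2 ⇒ q = 1/10.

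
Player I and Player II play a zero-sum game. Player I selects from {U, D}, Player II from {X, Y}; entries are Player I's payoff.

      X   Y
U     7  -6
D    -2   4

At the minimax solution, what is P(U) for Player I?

6/19

Row minima: U → -6, D → -2; maximin = -2.
Column maxima: X → 7, Y → 4; minimax = 4.
-2 ≠ 4, so there is no saddle point; optimal play is mixed.
Let Player I play U with probability p. Expected payoff against X: 7p + (-2)(1−p) = 9p − 2; against Y: (-6)p + 4(1−p) = −10p + 4.
Setting these equal: 9p − 2 = −10p + 4 ⇒ 19p = 6 ⇒ p = 6/19, and the value is (9)·(6/19) − 2 = 16/19.
For Player II: with q = P(X), equating U's and D's payoffs gives 13q − 6 = −6q + 4 ⇒ q = 10/19.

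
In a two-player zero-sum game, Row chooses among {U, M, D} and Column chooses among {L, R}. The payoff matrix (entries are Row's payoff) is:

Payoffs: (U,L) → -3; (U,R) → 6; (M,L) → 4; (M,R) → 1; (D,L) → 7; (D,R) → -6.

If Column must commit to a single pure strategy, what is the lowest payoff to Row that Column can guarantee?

Column maxima: L → 7, R → 6.
The smallest of these is 6.

6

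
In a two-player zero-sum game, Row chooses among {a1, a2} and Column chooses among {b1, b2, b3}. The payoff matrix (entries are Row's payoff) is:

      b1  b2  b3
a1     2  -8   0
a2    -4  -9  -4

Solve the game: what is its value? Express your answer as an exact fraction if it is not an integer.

-8

Row minima: a1 → -8, a2 → -9; maximin = -8.
Column maxima: b1 → 2, b2 → -8, b3 → 0; minimax = -8.
Since maximin = minimax = -8, there is a saddle point and the value is -8.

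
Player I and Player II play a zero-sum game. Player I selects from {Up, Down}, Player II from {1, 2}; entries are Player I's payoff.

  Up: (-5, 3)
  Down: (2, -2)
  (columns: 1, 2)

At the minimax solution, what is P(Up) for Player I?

Row minima: Up → -5, Down → -2; maximin = -2.
Column maxima: 1 → 2, 2 → 3; minimax = 2.
-2 ≠ 2, so there is no saddle point; optimal play is mixed.
Let Player I play Up with probability p. Expected payoff against 1: (-5)p + 2(1−p) = −7p + 2; against 2: 3p + (-2)(1−p) = 5p − 2.
Setting these equal: −7p + 2 = 5p − 2 ⇒ −12p = -4 ⇒ p = 1/3, and the value is (-7)·(1/3) + 2 = -1/3.
For Player II: with q = P(1), equating Up's and Down's payoffs gives −8q + 3 = 4q − 2 ⇒ q = 5/12.

1/3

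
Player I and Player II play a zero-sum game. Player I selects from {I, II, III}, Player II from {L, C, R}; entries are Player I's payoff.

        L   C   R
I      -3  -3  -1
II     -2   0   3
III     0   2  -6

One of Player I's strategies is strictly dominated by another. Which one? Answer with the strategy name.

I

II gives a strictly higher payoff than I against every column: -2 > -3, 0 > -3, 3 > -1.
So I is strictly dominated and Player I never plays it.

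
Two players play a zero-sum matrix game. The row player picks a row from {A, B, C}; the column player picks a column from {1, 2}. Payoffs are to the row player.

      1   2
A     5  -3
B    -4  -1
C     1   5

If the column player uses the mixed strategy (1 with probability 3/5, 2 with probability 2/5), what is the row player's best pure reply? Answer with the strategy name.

Expected payoff of A: (3/5)·5 + (2/5)·(-3) = 9/5.
Expected payoff of B: (3/5)·(-4) + (2/5)·(-1) = -14/5.
Expected payoff of C: (3/5)·1 + (2/5)·5 = 13/5.
The largest is 13/5, so the row player's best response is C.

C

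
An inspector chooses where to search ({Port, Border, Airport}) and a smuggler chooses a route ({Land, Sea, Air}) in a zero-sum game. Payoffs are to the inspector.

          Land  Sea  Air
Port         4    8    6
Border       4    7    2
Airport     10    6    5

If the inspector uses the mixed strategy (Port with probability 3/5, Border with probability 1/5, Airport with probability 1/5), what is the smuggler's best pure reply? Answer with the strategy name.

Air

If the smuggler plays Land, the inspector's expected payoff is (3/5)·4 + (1/5)·4 + (1/5)·10 = 26/5.
If the smuggler plays Sea, the inspector's expected payoff is (3/5)·8 + (1/5)·7 + (1/5)·6 = 37/5.
If the smuggler plays Air, the inspector's expected payoff is (3/5)·6 + (1/5)·2 + (1/5)·5 = 5.
The smuggler minimizes the inspector's payoff; the smallest is 5, so the best response is Air.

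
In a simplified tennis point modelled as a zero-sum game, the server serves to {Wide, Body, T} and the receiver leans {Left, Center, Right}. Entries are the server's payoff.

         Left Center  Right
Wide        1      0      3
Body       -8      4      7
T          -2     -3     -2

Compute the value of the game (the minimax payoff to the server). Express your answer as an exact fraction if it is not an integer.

Row minima: Wide → 0, Body → -8, T → -3; maximin = 0.
Column maxima: Left → 1, Center → 4, Right → 7; minimax = 1.
0 ≠ 1, so there is no saddle point; optimal play is mixed.
T is strictly dominated by Wide, so the server never plays it.
With T eliminated, Right is strictly dominated by Left (it gives the server strictly more in every remaining row), so the receiver never plays it.
On the remaining 2×2 (Wide, Body vs Left, Center):
Let the server play Wide with probability p. Expected payoff against Left: 1p + (-8)(1−p) = 9p − 8; against Center: 0p + 4(1−p) = −4p + 4.
Setting these equal: 9p − 8 = −4p + 4 ⇒ 13p = 12 ⇒ p = 12/13, and the value is (9)·(12/13) − 8 = 4/13.
For the receiver: with q = P(Left), equating Wide's and Body's payoffs gives q = −12q + 4 ⇒ q = 4/13.

4/13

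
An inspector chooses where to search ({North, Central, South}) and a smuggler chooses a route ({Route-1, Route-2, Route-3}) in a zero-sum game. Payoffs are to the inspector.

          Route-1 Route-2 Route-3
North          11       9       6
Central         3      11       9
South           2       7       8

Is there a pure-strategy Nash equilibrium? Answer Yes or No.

Row minima: North → 6, Central → 3, South → 2; maximin = 6.
Column maxima: Route-1 → 11, Route-2 → 11, Route-3 → 9; minimax = 9.
6 ≠ 9, so no pure-strategy equilibrium exists.

No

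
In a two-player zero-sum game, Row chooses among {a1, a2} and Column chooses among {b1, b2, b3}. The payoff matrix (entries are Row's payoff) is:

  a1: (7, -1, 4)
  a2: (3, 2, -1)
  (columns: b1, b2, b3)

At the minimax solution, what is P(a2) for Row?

5/8

Row minima: a1 → -1, a2 → -1; maximin = -1.
Column maxima: b1 → 7, b2 → 2, b3 → 4; minimax = 2.
-1 ≠ 2, so there is no saddle point; optimal play is mixed.
b1 is strictly dominated by b2 (it gives Row strictly more in every row), so Column never plays it.
On the remaining 2×2 (a1, a2 vs b2, b3):
Let Row play a1 with probability p. Expected payoff against b2: (-1)p + 2(1−p) = −3p + 2; against b3: 4p + (-1)(1−p) = 5p − 1.
Setting these equal: −3p + 2 = 5p − 1 ⇒ −8p = -3 ⇒ p = 3/8, and the value is (-3)·(3/8) + 2 = 7/8.
For Column: with q = P(b2), equating a1's and a2's payoffs gives −5q + 4 = 3q − 1 ⇒ q = 5/8.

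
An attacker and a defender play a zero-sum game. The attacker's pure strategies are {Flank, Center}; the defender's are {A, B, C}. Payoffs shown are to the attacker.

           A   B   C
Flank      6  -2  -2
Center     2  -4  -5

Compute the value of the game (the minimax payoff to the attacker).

-2

Row minima: Flank → -2, Center → -5; maximin = -2.
Column maxima: A → 6, B → -2, C → -2; minimax = -2.
Since maximin = minimax = -2, there is a saddle point and the value is -2.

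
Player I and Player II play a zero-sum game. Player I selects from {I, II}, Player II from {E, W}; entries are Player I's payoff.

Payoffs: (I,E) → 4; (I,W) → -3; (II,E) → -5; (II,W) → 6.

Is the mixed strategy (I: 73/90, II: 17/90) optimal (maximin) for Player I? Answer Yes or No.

No

Against E this mix gives (73/90)·4 + (17/90)·(-5) = 23/10.
Against W this mix gives (73/90)·(-3) + (17/90)·6 = -13/10.
Player II will play W, holding Player I to -13/10. Shifting weight toward the row that does better against W would raise this floor (the equalizing mix achieves 1/2 against both W and E), so the proposed strategy is not optimal.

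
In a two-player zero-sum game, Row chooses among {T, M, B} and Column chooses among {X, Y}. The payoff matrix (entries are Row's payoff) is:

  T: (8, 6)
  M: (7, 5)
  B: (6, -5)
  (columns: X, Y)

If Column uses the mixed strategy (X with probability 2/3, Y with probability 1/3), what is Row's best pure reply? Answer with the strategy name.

T

Expected payoff of T: (2/3)·8 + (1/3)·6 = 22/3.
Expected payoff of M: (2/3)·7 + (1/3)·5 = 19/3.
Expected payoff of B: (2/3)·6 + (1/3)·(-5) = 7/3.
The largest is 22/3, so Row's best response is T.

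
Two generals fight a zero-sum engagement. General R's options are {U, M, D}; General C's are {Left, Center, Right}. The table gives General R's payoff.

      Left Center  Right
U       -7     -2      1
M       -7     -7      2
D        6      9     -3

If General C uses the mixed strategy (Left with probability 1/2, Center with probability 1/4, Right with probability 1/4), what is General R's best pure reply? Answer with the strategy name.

Expected payoff of U: (1/2)·(-7) + (1/4)·(-2) + (1/4)·1 = -15/4.
Expected payoff of M: (1/2)·(-7) + (1/4)·(-7) + (1/4)·2 = -19/4.
Expected payoff of D: (1/2)·6 + (1/4)·9 + (1/4)·(-3) = 9/2.
The largest is 9/2, so General R's best response is D.

D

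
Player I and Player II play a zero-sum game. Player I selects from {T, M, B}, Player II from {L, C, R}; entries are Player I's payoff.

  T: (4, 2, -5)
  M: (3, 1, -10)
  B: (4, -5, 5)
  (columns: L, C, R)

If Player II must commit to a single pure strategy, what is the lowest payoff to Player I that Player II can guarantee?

Column maxima: L → 4, C → 2, R → 5.
The smallest of these is 2.

2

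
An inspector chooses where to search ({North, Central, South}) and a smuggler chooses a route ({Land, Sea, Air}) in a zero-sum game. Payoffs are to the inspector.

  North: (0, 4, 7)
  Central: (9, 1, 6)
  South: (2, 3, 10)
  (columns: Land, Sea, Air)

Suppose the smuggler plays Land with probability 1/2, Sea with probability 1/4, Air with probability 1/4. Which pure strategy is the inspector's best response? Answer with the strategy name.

Expected payoff of North: (1/2)·0 + (1/4)·4 + (1/4)·7 = 11/4.
Expected payoff of Central: (1/2)·9 + (1/4)·1 + (1/4)·6 = 25/4.
Expected payoff of South: (1/2)·2 + (1/4)·3 + (1/4)·10 = 17/4.
The largest is 25/4, so the inspector's best response is Central.

Central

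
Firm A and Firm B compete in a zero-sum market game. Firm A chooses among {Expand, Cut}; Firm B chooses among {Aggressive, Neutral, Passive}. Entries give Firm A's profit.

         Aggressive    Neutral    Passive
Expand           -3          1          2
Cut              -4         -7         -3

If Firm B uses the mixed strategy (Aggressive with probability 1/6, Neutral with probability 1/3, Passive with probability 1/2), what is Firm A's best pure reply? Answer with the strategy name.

Expected payoff of Expand: (1/6)·(-3) + (1/3)·1 + (1/2)·2 = 5/6.
Expected payoff of Cut: (1/6)·(-4) + (1/3)·(-7) + (1/2)·(-3) = -9/2.
The largest is 5/6, so Firm A's best response is Expand.

Expand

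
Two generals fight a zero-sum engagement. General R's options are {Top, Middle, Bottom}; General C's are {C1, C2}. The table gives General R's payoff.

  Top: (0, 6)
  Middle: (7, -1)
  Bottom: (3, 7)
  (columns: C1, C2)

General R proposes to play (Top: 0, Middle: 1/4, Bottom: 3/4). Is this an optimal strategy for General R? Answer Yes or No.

No

Against C1 this mix gives (1/4)·7 + (3/4)·3 = 4.
Against C2 this mix gives (1/4)·(-1) + (3/4)·7 = 5.
General C will play C1, holding General R to 4. Shifting weight toward the row that does better against C1 would raise this floor (the equalizing mix achieves 13/3 against both C1 and C2), so the proposed strategy is not optimal.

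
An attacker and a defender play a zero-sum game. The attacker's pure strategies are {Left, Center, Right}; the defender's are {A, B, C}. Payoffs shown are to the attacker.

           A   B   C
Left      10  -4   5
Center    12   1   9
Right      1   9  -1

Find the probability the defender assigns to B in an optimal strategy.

5/9

Row minima: Left → -4, Center → 1, Right → -1; maximin = 1.
Column maxima: A → 12, B → 9, C → 9; minimax = 9.
1 ≠ 9, so there is no saddle point; optimal play is mixed.
Left is strictly dominated by Center, so the attacker never plays it.
A is strictly dominated by C (it gives the attacker strictly more in every row), so the defender never plays it.
On the remaining 2×2 (Center, Right vs B, C):
Let the attacker play Center with probability p. Expected payoff against B: 1p + 9(1−p) = −8p + 9; against C: 9p + (-1)(1−p) = 10p − 1.
Setting these equal: −8p + 9 = 10p − 1 ⇒ −18p = -10 ⇒ p = 5/9, and the value is (-8)·(5/9) + 9 = 41/9.
For the defender: with q = P(B), equating Center's and Right's payoffs gives −8q + 9 = 10q − 1 ⇒ q = 5/9.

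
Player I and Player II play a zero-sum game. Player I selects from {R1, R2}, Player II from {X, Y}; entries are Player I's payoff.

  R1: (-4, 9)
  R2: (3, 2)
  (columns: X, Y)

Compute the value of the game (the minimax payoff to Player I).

5/2

Row minima: R1 → -4, R2 → 2; maximin = 2.
Column maxima: X → 3, Y → 9; minimax = 3.
2 ≠ 3, so there is no saddle point; optimal play is mixed.
Let Player I play R1 with probability p. Expected payoff against X: (-4)p + 3(1−p) = −7p + 3; against Y: 9p + 2(1−p) = 7p + 2.
Setting these equal: −7p + 3 = 7p + 2 ⇒ −14p = -1 ⇒ p = 1/14, and the value is (-7)·(1/14) + 3 = 5/2.
For Player II: with q = P(X), equating R1's and R2's payoffs gives −13q + 9 = q + 2 ⇒ q = 1/2.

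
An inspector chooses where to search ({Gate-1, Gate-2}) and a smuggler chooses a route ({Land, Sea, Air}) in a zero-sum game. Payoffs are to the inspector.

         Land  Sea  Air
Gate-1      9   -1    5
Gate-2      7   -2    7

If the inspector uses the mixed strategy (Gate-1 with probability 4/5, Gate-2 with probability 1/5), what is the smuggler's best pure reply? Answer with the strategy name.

Sea

If the smuggler plays Land, the inspector's expected payoff is (4/5)·9 + (1/5)·7 = 43/5.
If the smuggler plays Sea, the inspector's expected payoff is (4/5)·(-1) + (1/5)·(-2) = -6/5.
If the smuggler plays Air, the inspector's expected payoff is (4/5)·5 + (1/5)·7 = 27/5.
The smuggler minimizes the inspector's payoff; the smallest is -6/5, so the best response is Sea.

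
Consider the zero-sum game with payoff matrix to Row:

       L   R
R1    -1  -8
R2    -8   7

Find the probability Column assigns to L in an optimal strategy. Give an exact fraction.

Row minima: R1 → -8, R2 → -8; maximin = -8.
Column maxima: L → -1, R → 7; minimax = -1.
-8 ≠ -1, so there is no saddle point; optimal play is mixed.
Let Row play R1 with probability p. Expected payoff against L: (-1)p + (-8)(1−p) = 7p − 8; against R: (-8)p + 7(1−p) = −15p + 7.
Setting these equal: 7p − 8 = −15p + 7 ⇒ 22p = 15 ⇒ p = 15/22, and the value is (7)·(15/22) − 8 = -71/22.
For Column: with q = P(L), equating R1's and R2's payoffs gives 7q − 8 = −15q + 7 ⇒ q = 15/22.

15/22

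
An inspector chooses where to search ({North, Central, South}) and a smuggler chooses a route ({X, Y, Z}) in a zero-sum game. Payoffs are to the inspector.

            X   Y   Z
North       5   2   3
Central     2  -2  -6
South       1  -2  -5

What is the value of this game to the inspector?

Row minima: North → 2, Central → -6, South → -5; maximin = 2.
Column maxima: X → 5, Y → 2, Z → 3; minimax = 2.
Since maximin = minimax = 2, there is a saddle point and the value is 2.

2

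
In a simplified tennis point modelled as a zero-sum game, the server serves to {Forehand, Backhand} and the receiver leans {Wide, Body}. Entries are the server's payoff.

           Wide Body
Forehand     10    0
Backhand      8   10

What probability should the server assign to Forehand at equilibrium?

Row minima: Forehand → 0, Backhand → 8; maximin = 8.
Column maxima: Wide → 10, Body → 10; minimax = 10.
8 ≠ 10, so there is no saddle point; optimal play is mixed.
Let the server play Forehand with probability p. Expected payoff against Wide: 10p + 8(1−p) = 2p + 8; against Body: 0p + 10(1−p) = −10p + 10.
Setting these equal: 2p + 8 = −10p + 10 ⇒ 12p = 2 ⇒ p = 1/6, and the value is (2)·(1/6) + 8 = 25/3.
For the receiver: with q = P(Wide), equating Forehand's and Backhand's payoffs gives 10q = −2q + 10 ⇒ q = 5/6.

1/6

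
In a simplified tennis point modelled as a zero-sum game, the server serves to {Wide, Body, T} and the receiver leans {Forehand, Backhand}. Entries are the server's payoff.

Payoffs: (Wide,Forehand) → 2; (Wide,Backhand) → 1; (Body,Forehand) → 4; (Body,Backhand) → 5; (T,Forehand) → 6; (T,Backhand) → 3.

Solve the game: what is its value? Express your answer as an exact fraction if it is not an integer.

Row minima: Wide → 1, Body → 4, T → 3; maximin = 4.
Column maxima: Forehand → 6, Backhand → 5; minimax = 5.
4 ≠ 5, so there is no saddle point; optimal play is mixed.
Wide is strictly dominated by Body, so the server never plays it.
On the remaining 2×2 (Body, T vs Forehand, Backhand):
Let the server play Body with probability p. Expected payoff against Forehand: 4p + 6(1−p) = −2p + 6; against Backhand: 5p + 3(1−p) = 2p + 3.
Setting these equal: −2p + 6 = 2p + 3 ⇒ −4p = -3 ⇒ p = 3/4, and the value is (-2)·(3/4) + 6 = 9/2.
For the receiver: with q = P(Forehand), equating Body's and T's payoffs gives −q + 5 = 3q + 3 ⇒ q = 1/2.

9/2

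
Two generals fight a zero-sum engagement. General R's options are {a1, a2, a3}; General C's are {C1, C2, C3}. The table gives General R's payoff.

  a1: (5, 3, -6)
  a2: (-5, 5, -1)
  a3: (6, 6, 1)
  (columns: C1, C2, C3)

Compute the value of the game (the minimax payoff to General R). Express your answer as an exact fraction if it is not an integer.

1

Row minima: a1 → -6, a2 → -5, a3 → 1; maximin = 1.
Column maxima: C1 → 6, C2 → 6, C3 → 1; minimax = 1.
Since maximin = minimax = 1, there is a saddle point and the value is 1.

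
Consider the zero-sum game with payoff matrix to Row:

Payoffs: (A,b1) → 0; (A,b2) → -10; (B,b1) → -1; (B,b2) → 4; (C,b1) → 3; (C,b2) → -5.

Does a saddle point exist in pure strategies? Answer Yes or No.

No

Row minima: A → -10, B → -1, C → -5; maximin = -1.
Column maxima: b1 → 3, b2 → 4; minimax = 3.
-1 ≠ 3, so no pure-strategy equilibrium exists.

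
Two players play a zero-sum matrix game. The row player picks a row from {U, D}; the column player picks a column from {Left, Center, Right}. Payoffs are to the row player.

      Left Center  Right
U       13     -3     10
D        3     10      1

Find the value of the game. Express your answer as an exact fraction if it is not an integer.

Row minima: U → -3, D → 1; maximin = 1.
Column maxima: Left → 13, Center → 10, Right → 10; minimax = 10.
1 ≠ 10, so there is no saddle point; optimal play is mixed.
Left is strictly dominated by Right (it gives the row player strictly more in every row), so the column player never plays it.
On the remaining 2×2 (U, D vs Center, Right):
Let the row player play U with probability p. Expected payoff against Center: (-3)p + 10(1−p) = −13p + 10; against Right: 10p + 1(1−p) = 9p + 1.
Setting these equal: −13p + 10 = 9p + 1 ⇒ −22p = -9 ⇒ p = 9/22, and the value is (-13)·(9/22) + 10 = 103/22.
For the column player: with q = P(Center), equating U's and D's payoffs gives −13q + 10 = 9q + 1 ⇒ q = 9/22.

103/22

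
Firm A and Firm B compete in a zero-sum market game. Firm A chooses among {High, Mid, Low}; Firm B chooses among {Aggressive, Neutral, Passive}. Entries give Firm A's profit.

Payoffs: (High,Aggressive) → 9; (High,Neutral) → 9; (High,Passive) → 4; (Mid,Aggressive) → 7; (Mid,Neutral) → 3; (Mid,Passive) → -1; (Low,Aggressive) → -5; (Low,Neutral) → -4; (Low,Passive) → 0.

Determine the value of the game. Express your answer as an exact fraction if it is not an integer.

4

Row minima: High → 4, Mid → -1, Low → -5; maximin = 4.
Column maxima: Aggressive → 9, Neutral → 9, Passive → 4; minimax = 4.
Since maximin = minimax = 4, there is a saddle point and the value is 4.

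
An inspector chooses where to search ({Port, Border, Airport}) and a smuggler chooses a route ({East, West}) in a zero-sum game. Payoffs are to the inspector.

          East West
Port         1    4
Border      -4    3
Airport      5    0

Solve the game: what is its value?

5/2

Row minima: Port → 1, Border → -4, Airport → 0; maximin = 1.
Column maxima: East → 5, West → 4; minimax = 4.
1 ≠ 4, so there is no saddle point; optimal play is mixed.
Border is strictly dominated by Port, so the inspector never plays it.
On the remaining 2×2 (Port, Airport vs East, West):
Let the inspector play Port with probability p. Expected payoff against East: 1p + 5(1−p) = −4p + 5; against West: 4p + 0(1−p) = 4p.
Setting these equal: −4p + 5 = 4p ⇒ −8p = -5 ⇒ p = 5/8, and the value is (-4)·(5/8) + 5 = 5/2.
For the smuggler: with q = P(East), equating Port's and Airport's payoffs gives −3q + 4 = 5q ⇒ q = 1/2.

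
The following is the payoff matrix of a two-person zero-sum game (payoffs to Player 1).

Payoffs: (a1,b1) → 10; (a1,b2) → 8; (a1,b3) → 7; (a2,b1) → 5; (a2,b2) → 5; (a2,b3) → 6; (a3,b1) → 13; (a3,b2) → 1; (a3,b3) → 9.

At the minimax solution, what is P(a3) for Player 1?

1/9

Row minima: a1 → 7, a2 → 5, a3 → 1; maximin = 7.
Column maxima: b1 → 13, b2 → 8, b3 → 9; minimax = 8.
7 ≠ 8, so there is no saddle point; optimal play is mixed.
a2 is strictly dominated by a1, so Player 1 never plays it.
With a2 eliminated, b1 is strictly dominated by b2 (it gives Player 1 strictly more in every remaining row), so Player 2 never plays it.
On the remaining 2×2 (a1, a3 vs b2, b3):
Let Player 1 play a1 with probability p. Expected payoff against b2: 8p + 1(1−p) = 7p + 1; against b3: 7p + 9(1−p) = −2p + 9.
Setting these equal: 7p + 1 = −2p + 9 ⇒ 9p = 8 ⇒ p = 8/9, and the value is (7)·(8/9) + 1 = 65/9.
For Player 2: with q = P(b2), equating a1's and a3's payoffs gives q + 7 = −8q + 9 ⇒ q = 2/9.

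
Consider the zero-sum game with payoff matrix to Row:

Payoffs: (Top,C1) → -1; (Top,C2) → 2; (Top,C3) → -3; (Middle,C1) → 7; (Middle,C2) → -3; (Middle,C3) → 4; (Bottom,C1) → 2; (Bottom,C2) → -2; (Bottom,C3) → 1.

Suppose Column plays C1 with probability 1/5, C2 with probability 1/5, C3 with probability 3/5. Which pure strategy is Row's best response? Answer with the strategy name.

Expected payoff of Top: (1/5)·(-1) + (1/5)·2 + (3/5)·(-3) = -8/5.
Expected payoff of Middle: (1/5)·7 + (1/5)·(-3) + (3/5)·4 = 16/5.
Expected payoff of Bottom: (1/5)·2 + (1/5)·(-2) + (3/5)·1 = 3/5.
The largest is 16/5, so Row's best response is Middle.

Middle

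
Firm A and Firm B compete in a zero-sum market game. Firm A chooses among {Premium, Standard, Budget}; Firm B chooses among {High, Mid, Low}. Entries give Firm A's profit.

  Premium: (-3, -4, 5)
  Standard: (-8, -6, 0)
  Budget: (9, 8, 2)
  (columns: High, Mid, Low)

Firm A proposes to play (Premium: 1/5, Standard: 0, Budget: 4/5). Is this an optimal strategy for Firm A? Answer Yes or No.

Against High this mix gives (1/5)·(-3) + (4/5)·9 = 33/5.
Against Mid this mix gives (1/5)·(-4) + (4/5)·8 = 28/5.
Against Low this mix gives (1/5)·5 + (4/5)·2 = 13/5.
Firm B will play Low, holding Firm A to 13/5. Shifting weight toward the row that does better against Low would raise this floor (the equalizing mix achieves 16/5 against both Low and Mid), so the proposed strategy is not optimal.

No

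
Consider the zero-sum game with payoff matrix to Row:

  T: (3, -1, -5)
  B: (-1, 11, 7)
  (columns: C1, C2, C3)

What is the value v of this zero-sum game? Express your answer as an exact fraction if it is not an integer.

1

Row minima: T → -5, B → -1; maximin = -1.
Column maxima: C1 → 3, C2 → 11, C3 → 7; minimax = 3.
-1 ≠ 3, so there is no saddle point; optimal play is mixed.
C2 is strictly dominated by C3 (it gives Row strictly more in every row), so Column never plays it.
On the remaining 2×2 (T, B vs C1, C3):
Let Row play T with probability p. Expected payoff against C1: 3p + (-1)(1−p) = 4p − 1; against C3: (-5)p + 7(1−p) = −12p + 7.
Setting these equal: 4p − 1 = −12p + 7 ⇒ 16p = 8 ⇒ p = 1/2, and the value is (4)·(1/2) − 1 = 1.
For Column: with q = P(C1), equating T's and B's payoffs gives 8q − 5 = −8q + 7 ⇒ q = 3/4.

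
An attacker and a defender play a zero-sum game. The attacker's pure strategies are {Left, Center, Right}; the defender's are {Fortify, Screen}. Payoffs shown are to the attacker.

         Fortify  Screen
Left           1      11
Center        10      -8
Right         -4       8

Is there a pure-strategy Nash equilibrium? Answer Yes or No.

No

Row minima: Left → 1, Center → -8, Right → -4; maximin = 1.
Column maxima: Fortify → 10, Screen → 11; minimax = 10.
1 ≠ 10, so no pure-strategy equilibrium exists.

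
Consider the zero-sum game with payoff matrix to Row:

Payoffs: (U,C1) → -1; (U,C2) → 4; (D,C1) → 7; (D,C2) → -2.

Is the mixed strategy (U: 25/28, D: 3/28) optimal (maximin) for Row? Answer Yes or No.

Against C1 this mix gives (25/28)·(-1) + (3/28)·7 = -1/7.
Against C2 this mix gives (25/28)·4 + (3/28)·(-2) = 47/14.
Column will play C1, holding Row to -1/7. Shifting weight toward the row that does better against C1 would raise this floor (the equalizing mix achieves 13/7 against both C1 and C2), so the proposed strategy is not optimal.

No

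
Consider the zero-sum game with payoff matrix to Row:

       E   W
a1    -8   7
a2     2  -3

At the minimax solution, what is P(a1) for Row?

Row minima: a1 → -8, a2 → -3; maximin = -3.
Column maxima: E → 2, W → 7; minimax = 2.
-3 ≠ 2, so there is no saddle point; optimal play is mixed.
Let Row play a1 with probability p. Expected payoff against E: (-8)p + 2(1−p) = −10p + 2; against W: 7p + (-3)(1−p) = 10p − 3.
Setting these equal: −10p + 2 = 10p − 3 ⇒ −20p = -5 ⇒ p = 1/4, and the value is (-10)·(1/4) + 2 = -1/2.
For Column: with q = P(E), equating a1's and a2's payoffs gives −15q + 7 = 5q − 3 ⇒ q = 1/2.

1/4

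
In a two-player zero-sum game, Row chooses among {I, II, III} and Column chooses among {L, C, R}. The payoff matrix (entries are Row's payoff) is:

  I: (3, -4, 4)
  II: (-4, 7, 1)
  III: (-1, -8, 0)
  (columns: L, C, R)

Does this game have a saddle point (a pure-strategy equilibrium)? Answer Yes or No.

No

Row minima: I → -4, II → -4, III → -8; maximin = -4.
Column maxima: L → 3, C → 7, R → 4; minimax = 3.
-4 ≠ 3, so no pure-strategy equilibrium exists.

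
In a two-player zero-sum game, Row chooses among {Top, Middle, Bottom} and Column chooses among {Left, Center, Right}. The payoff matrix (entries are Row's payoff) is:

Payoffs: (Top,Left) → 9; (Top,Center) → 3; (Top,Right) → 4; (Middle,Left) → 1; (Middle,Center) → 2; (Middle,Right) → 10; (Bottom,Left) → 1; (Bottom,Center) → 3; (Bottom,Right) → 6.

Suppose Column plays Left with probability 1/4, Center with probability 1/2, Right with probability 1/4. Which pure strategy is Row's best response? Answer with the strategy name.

Top

Expected payoff of Top: (1/4)·9 + (1/2)·3 + (1/4)·4 = 19/4.
Expected payoff of Middle: (1/4)·1 + (1/2)·2 + (1/4)·10 = 15/4.
Expected payoff of Bottom: (1/4)·1 + (1/2)·3 + (1/4)·6 = 13/4.
The largest is 19/4, so Row's best response is Top.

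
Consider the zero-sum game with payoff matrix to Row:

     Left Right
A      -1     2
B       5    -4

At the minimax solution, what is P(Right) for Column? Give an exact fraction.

Row minima: A → -1, B → -4; maximin = -1.
Column maxima: Left → 5, Right → 2; minimax = 2.
-1 ≠ 2, so there is no saddle point; optimal play is mixed.
Let Row play A with probability p. Expected payoff against Left: (-1)p + 5(1−p) = −6p + 5; against Right: 2p + (-4)(1−p) = 6p − 4.
Setting these equal: −6p + 5 = 6p − 4 ⇒ −12p = -9 ⇒ p = 3/4, and the value is (-6)·(3/4) + 5 = 1/2.
For Column: with q = P(Left), equating A's and B's payoffs gives −3q + 2 = 9q − 4 ⇒ q = 1/2.

1/2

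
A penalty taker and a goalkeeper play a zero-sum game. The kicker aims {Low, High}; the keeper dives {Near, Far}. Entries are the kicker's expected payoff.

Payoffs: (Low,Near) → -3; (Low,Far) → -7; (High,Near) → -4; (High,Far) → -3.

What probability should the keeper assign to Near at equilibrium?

4/5

Row minima: Low → -7, High → -4; maximin = -4.
Column maxima: Near → -3, Far → -3; minimax = -3.
-4 ≠ -3, so there is no saddle point; optimal play is mixed.
Let the kicker play Low with probability p. Expected payoff against Near: (-3)p + (-4)(1−p) = p − 4; against Far: (-7)p + (-3)(1−p) = −4p − 3.
Setting these equal: p − 4 = −4p − 3 ⇒ 5p = 1 ⇒ p = 1/5, and the value is (1)·(1/5) − 4 = -19/5.
For the keeper: with q = P(Near), equating Low's and High's payoffs gives 4q − 7 = −q − 3 ⇒ q = 4/5.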